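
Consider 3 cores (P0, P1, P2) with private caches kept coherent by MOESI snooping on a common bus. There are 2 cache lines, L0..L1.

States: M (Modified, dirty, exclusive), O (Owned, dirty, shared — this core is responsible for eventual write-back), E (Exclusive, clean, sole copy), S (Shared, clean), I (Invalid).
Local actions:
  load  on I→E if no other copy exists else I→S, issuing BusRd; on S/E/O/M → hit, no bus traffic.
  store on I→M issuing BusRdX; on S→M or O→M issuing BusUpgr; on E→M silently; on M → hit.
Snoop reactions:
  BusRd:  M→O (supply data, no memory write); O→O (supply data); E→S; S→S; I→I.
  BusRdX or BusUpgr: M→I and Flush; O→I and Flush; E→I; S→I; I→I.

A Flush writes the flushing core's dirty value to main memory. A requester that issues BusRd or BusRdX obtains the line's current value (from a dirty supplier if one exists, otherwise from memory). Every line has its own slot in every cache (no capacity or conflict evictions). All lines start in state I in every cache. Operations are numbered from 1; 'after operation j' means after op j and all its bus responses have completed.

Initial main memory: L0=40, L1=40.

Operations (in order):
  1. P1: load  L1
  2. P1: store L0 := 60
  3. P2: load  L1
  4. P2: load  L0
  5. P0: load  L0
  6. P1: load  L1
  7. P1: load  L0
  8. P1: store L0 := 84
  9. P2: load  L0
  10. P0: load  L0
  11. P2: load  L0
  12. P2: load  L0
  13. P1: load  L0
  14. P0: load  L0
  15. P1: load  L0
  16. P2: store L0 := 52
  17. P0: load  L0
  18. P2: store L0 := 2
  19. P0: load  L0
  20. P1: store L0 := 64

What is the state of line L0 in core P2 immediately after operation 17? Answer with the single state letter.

1. P1: load  L1  bus=[BusRd]  L1: P0=I P1=E P2=I  mem[L1]=40
2. P1: store L0 := 60  bus=[BusRdX]  L0: P0=I P1=M P2=I  mem[L0]=40
3. P2: load  L1  bus=[BusRd]  L1: P0=I P1=S P2=S  mem[L1]=40
4. P2: load  L0  bus=[BusRd]  L0: P0=I P1=O P2=S  mem[L0]=40
5. P0: load  L0  bus=[BusRd]  L0: P0=S P1=O P2=S  mem[L0]=40
6. P1: load  L1  bus=[-]  L1: P0=I P1=S P2=S  mem[L1]=40
7. P1: load  L0  bus=[-]  L0: P0=S P1=O P2=S  mem[L0]=40
8. P1: store L0 := 84  bus=[BusUpgr]  L0: P0=I P1=M P2=I  mem[L0]=40
9. P2: load  L0  bus=[BusRd]  L0: P0=I P1=O P2=S  mem[L0]=40
10. P0: load  L0  bus=[BusRd]  L0: P0=S P1=O P2=S  mem[L0]=40
11. P2: load  L0  bus=[-]  L0: P0=S P1=O P2=S  mem[L0]=40
12. P2: load  L0  bus=[-]  L0: P0=S P1=O P2=S  mem[L0]=40
13. P1: load  L0  bus=[-]  L0: P0=S P1=O P2=S  mem[L0]=40
14. P0: load  L0  bus=[-]  L0: P0=S P1=O P2=S  mem[L0]=40
15. P1: load  L0  bus=[-]  L0: P0=S P1=O P2=S  mem[L0]=40
16. P2: store L0 := 52  bus=[BusUpgr,Flush]  L0: P0=I P1=I P2=M  mem[L0]=84
17. P0: load  L0  bus=[BusRd]  L0: P0=S P1=I P2=O  mem[L0]=84
18. P2: store L0 := 2  bus=[BusUpgr]  L0: P0=I P1=I P2=M  mem[L0]=84
19. P0: load  L0  bus=[BusRd]  L0: P0=S P1=I P2=O  mem[L0]=84
20. P1: store L0 := 64  bus=[BusRdX,Flush]  L0: P0=I P1=M P2=I  mem[L0]=2

state = O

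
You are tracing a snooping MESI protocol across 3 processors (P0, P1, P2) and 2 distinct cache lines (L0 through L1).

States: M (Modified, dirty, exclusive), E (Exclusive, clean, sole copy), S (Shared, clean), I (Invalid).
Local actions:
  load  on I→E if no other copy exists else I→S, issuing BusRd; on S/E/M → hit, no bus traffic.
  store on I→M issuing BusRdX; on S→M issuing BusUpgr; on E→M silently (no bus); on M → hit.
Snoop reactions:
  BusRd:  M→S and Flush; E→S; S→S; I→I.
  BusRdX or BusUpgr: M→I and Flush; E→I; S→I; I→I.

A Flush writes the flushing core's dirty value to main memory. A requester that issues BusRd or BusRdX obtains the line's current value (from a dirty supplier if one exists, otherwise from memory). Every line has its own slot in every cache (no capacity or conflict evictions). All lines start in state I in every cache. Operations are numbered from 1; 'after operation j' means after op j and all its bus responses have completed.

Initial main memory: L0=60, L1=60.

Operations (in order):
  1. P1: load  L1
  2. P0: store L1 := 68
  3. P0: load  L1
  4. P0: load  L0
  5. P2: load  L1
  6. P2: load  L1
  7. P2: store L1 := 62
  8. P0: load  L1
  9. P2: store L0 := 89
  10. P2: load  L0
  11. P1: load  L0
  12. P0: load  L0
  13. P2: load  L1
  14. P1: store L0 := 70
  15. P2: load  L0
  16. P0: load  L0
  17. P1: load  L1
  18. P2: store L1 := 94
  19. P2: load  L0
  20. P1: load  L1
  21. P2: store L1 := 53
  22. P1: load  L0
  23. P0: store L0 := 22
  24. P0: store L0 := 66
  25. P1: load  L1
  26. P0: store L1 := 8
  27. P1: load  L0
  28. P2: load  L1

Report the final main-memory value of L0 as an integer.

step 1: P1: load  L1  ⟶  IEI  (L1)  txn=BusRd  M[L1]=60
step 2: P0: store L1 := 68  ⟶  MII  (L1)  txn=BusRdX  M[L1]=60
step 3: P0: load  L1  ⟶  MII  (L1)  txn=∅  M[L1]=60
step 4: P0: load  L0  ⟶  EII  (L0)  txn=BusRd  M[L0]=60
step 5: P2: load  L1  ⟶  SIS  (L1)  txn=BusRd+Flush  M[L1]=68
step 6: P2: load  L1  ⟶  SIS  (L1)  txn=∅  M[L1]=68
step 7: P2: store L1 := 62  ⟶  IIM  (L1)  txn=BusUpgr  M[L1]=68
step 8: P0: load  L1  ⟶  SIS  (L1)  txn=BusRd+Flush  M[L1]=62
step 9: P2: store L0 := 89  ⟶  IIM  (L0)  txn=BusRdX  M[L0]=60
step 10: P2: load  L0  ⟶  IIM  (L0)  txn=∅  M[L0]=60
step 11: P1: load  L0  ⟶  ISS  (L0)  txn=BusRd+Flush  M[L0]=89
step 12: P0: load  L0  ⟶  SSS  (L0)  txn=BusRd  M[L0]=89
step 13: P2: load  L1  ⟶  SIS  (L1)  txn=∅  M[L1]=62
step 14: P1: store L0 := 70  ⟶  IMI  (L0)  txn=BusUpgr  M[L0]=89
step 15: P2: load  L0  ⟶  ISS  (L0)  txn=BusRd+Flush  M[L0]=70
step 16: P0: load  L0  ⟶  SSS  (L0)  txn=BusRd  M[L0]=70
step 17: P1: load  L1  ⟶  SSS  (L1)  txn=BusRd  M[L1]=62
step 18: P2: store L1 := 94  ⟶  IIM  (L1)  txn=BusUpgr  M[L1]=62
step 19: P2: load  L0  ⟶  SSS  (L0)  txn=∅  M[L0]=70
step 20: P1: load  L1  ⟶  ISS  (L1)  txn=BusRd+Flush  M[L1]=94
step 21: P2: store L1 := 53  ⟶  IIM  (L1)  txn=BusUpgr  M[L1]=94
step 22: P1: load  L0  ⟶  SSS  (L0)  txn=∅  M[L0]=70
step 23: P0: store L0 := 22  ⟶  MII  (L0)  txn=BusUpgr  M[L0]=70
step 24: P0: store L0 := 66  ⟶  MII  (L0)  txn=∅  M[L0]=70
step 25: P1: load  L1  ⟶  ISS  (L1)  txn=BusRd+Flush  M[L1]=53
step 26: P0: store L1 := 8  ⟶  MII  (L1)  txn=BusRdX  M[L1]=53
step 27: P1: load  L0  ⟶  SSI  (L0)  txn=BusRd+Flush  M[L0]=66
step 28: P2: load  L1  ⟶  SIS  (L1)  txn=BusRd+Flush  M[L1]=8

memory[L0] = 66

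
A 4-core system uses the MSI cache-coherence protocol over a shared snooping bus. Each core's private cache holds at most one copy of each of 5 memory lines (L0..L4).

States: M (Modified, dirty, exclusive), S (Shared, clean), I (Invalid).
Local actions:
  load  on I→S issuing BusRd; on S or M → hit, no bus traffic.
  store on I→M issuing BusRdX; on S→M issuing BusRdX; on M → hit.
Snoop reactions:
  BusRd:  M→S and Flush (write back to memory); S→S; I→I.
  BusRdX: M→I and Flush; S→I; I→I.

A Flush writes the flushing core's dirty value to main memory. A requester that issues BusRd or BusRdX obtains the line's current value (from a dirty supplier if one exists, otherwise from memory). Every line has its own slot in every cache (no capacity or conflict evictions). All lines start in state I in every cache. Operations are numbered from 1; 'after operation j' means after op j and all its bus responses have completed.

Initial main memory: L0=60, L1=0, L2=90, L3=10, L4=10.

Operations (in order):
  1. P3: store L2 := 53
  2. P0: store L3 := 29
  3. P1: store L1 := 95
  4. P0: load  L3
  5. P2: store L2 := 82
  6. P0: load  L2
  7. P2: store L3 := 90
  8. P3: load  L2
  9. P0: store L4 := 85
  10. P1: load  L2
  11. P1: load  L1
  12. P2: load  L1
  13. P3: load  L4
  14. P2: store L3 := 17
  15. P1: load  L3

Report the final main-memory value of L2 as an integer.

1. P3: store L2 := 53  bus=[BusRdX]  L2: P0=I P1=I P2=I P3=M  mem[L2]=90
2. P0: store L3 := 29  bus=[BusRdX]  L3: P0=M P1=I P2=I P3=I  mem[L3]=10
3. P1: store L1 := 95  bus=[BusRdX]  L1: P0=I P1=M P2=I P3=I  mem[L1]=0
4. P0: load  L3  bus=[-]  L3: P0=M P1=I P2=I P3=I  mem[L3]=10
5. P2: store L2 := 82  bus=[BusRdX,Flush]  L2: P0=I P1=I P2=M P3=I  mem[L2]=53
6. P0: load  L2  bus=[BusRd,Flush]  L2: P0=S P1=I P2=S P3=I  mem[L2]=82
7. P2: store L3 := 90  bus=[BusRdX,Flush]  L3: P0=I P1=I P2=M P3=I  mem[L3]=29
8. P3: load  L2  bus=[BusRd]  L2: P0=S P1=I P2=S P3=S  mem[L2]=82
9. P0: store L4 := 85  bus=[BusRdX]  L4: P0=M P1=I P2=I P3=I  mem[L4]=10
10. P1: load  L2  bus=[BusRd]  L2: P0=S P1=S P2=S P3=S  mem[L2]=82
11. P1: load  L1  bus=[-]  L1: P0=I P1=M P2=I P3=I  mem[L1]=0
12. P2: load  L1  bus=[BusRd,Flush]  L1: P0=I P1=S P2=S P3=I  mem[L1]=95
13. P3: load  L4  bus=[BusRd,Flush]  L4: P0=S P1=I P2=I P3=S  mem[L4]=85
14. P2: store L3 := 17  bus=[-]  L3: P0=I P1=I P2=M P3=I  mem[L3]=29
15. P1: load  L3  bus=[BusRd,Flush]  L3: P0=I P1=S P2=S P3=I  mem[L3]=17

memory[L2] = 82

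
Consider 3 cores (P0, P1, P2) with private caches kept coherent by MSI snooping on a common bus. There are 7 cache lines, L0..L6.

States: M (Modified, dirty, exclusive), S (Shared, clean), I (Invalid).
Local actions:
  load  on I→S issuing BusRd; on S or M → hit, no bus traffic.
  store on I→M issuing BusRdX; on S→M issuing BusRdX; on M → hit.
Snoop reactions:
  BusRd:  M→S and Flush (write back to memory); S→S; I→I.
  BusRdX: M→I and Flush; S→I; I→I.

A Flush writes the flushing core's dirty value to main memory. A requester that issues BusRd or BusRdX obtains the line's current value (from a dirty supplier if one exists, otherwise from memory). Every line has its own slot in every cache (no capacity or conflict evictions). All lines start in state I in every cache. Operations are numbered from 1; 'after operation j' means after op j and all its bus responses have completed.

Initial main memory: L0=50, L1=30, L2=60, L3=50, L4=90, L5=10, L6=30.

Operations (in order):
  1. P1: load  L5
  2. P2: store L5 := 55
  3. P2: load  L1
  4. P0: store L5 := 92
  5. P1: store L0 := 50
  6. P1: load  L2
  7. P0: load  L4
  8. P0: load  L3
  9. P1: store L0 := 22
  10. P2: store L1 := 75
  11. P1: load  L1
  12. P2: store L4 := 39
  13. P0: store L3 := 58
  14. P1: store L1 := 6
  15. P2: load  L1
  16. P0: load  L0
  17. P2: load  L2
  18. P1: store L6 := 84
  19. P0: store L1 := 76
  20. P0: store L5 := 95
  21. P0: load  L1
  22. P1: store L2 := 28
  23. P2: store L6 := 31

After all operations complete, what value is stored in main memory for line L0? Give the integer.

  op1 P1: load  L5 → I/S/I on L5; bus BusRd; mem=10
  op2 P2: store L5 := 55 → I/I/M on L5; bus BusRdX; mem=10
  op3 P2: load  L1 → I/I/S on L1; bus BusRd; mem=30
  op4 P0: store L5 := 92 → M/I/I on L5; bus BusRdX Flush; mem=55
  op5 P1: store L0 := 50 → I/M/I on L0; bus BusRdX; mem=50
  op6 P1: load  L2 → I/S/I on L2; bus BusRd; mem=60
  op7 P0: load  L4 → S/I/I on L4; bus BusRd; mem=90
  op8 P0: load  L3 → S/I/I on L3; bus BusRd; mem=50
  op9 P1: store L0 := 22 → I/M/I on L0; bus (none); mem=50
  op10 P2: store L1 := 75 → I/I/M on L1; bus BusRdX; mem=30
  op11 P1: load  L1 → I/S/S on L1; bus BusRd Flush; mem=75
  op12 P2: store L4 := 39 → I/I/M on L4; bus BusRdX; mem=90
  op13 P0: store L3 := 58 → M/I/I on L3; bus BusRdX; mem=50
  op14 P1: store L1 := 6 → I/M/I on L1; bus BusRdX; mem=75
  op15 P2: load  L1 → I/S/S on L1; bus BusRd Flush; mem=6
  op16 P0: load  L0 → S/S/I on L0; bus BusRd Flush; mem=22
  op17 P2: load  L2 → I/S/S on L2; bus BusRd; mem=60
  op18 P1: store L6 := 84 → I/M/I on L6; bus BusRdX; mem=30
  op19 P0: store L1 := 76 → M/I/I on L1; bus BusRdX; mem=6
  op20 P0: store L5 := 95 → M/I/I on L5; bus (none); mem=55
  op21 P0: load  L1 → M/I/I on L1; bus (none); mem=6
  op22 P1: store L2 := 28 → I/M/I on L2; bus BusRdX; mem=60
  op23 P2: store L6 := 31 → I/I/M on L6; bus BusRdX Flush; mem=84

memory[L0] = 22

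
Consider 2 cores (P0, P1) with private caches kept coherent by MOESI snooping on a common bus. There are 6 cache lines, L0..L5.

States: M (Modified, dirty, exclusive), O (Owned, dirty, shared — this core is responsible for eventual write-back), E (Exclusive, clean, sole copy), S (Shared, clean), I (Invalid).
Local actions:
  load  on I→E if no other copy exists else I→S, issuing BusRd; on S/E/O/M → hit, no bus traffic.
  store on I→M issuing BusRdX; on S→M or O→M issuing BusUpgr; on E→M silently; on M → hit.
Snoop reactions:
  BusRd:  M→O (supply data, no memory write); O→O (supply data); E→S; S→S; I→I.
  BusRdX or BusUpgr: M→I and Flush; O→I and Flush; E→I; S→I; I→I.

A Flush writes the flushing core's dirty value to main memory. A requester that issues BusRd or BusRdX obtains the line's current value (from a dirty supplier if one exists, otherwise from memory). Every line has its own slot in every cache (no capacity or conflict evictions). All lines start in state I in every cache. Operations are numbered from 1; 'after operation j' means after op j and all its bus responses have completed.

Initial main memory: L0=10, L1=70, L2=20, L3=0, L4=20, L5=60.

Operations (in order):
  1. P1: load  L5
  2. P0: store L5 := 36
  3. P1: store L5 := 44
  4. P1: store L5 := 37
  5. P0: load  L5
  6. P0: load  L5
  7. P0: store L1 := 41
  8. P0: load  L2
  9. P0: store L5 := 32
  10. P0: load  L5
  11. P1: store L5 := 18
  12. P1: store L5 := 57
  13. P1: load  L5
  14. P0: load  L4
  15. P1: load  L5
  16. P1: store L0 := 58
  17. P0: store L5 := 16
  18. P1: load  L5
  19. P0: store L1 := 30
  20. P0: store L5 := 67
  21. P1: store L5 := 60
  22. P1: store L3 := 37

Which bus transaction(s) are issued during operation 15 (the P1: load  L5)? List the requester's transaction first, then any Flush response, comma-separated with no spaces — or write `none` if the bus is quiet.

  op1 P1: load  L5 → I/E on L5; bus BusRd; mem=60
  op2 P0: store L5 := 36 → M/I on L5; bus BusRdX; mem=60
  op3 P1: store L5 := 44 → I/M on L5; bus BusRdX Flush; mem=36
  op4 P1: store L5 := 37 → I/M on L5; bus (none); mem=36
  op5 P0: load  L5 → S/O on L5; bus BusRd; mem=36
  op6 P0: load  L5 → S/O on L5; bus (none); mem=36
  op7 P0: store L1 := 41 → M/I on L1; bus BusRdX; mem=70
  op8 P0: load  L2 → E/I on L2; bus BusRd; mem=20
  op9 P0: store L5 := 32 → M/I on L5; bus BusUpgr Flush; mem=37
  op10 P0: load  L5 → M/I on L5; bus (none); mem=37
  op11 P1: store L5 := 18 → I/M on L5; bus BusRdX Flush; mem=32
  op12 P1: store L5 := 57 → I/M on L5; bus (none); mem=32
  op13 P1: load  L5 → I/M on L5; bus (none); mem=32
  op14 P0: load  L4 → E/I on L4; bus BusRd; mem=20
  op15 P1: load  L5 → I/M on L5; bus (none); mem=32
  op16 P1: store L0 := 58 → I/M on L0; bus BusRdX; mem=10
  op17 P0: store L5 := 16 → M/I on L5; bus BusRdX Flush; mem=57
  op18 P1: load  L5 → O/S on L5; bus BusRd; mem=57
  op19 P0: store L1 := 30 → M/I on L1; bus (none); mem=70
  op20 P0: store L5 := 67 → M/I on L5; bus BusUpgr; mem=57
  op21 P1: store L5 := 60 → I/M on L5; bus BusRdX Flush; mem=67
  op22 P1: store L3 := 37 → I/M on L3; bus BusRdX; mem=0

bus = none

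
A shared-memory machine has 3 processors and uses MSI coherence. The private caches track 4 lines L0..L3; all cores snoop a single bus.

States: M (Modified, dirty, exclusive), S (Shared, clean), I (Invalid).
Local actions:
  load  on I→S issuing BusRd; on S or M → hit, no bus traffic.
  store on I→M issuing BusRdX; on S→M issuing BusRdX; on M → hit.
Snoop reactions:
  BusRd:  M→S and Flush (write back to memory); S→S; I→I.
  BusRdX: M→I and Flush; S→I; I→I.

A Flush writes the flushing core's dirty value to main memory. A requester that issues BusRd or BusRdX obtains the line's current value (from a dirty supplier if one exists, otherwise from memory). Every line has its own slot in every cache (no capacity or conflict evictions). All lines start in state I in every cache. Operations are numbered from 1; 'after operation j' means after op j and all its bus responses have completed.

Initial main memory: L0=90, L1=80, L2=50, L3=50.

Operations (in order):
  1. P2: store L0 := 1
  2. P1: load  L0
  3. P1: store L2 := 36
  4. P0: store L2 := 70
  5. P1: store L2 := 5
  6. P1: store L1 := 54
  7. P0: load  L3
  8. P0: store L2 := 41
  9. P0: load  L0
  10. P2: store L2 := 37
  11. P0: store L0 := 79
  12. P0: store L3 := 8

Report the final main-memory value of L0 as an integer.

memory[L0] = 1

1. P2: store L0 := 1  bus=[BusRdX]  L0: P0=I P1=I P2=M  mem[L0]=90
2. P1: load  L0  bus=[BusRd,Flush]  L0: P0=I P1=S P2=S  mem[L0]=1
3. P1: store L2 := 36  bus=[BusRdX]  L2: P0=I P1=M P2=I  mem[L2]=50
4. P0: store L2 := 70  bus=[BusRdX,Flush]  L2: P0=M P1=I P2=I  mem[L2]=36
5. P1: store L2 := 5  bus=[BusRdX,Flush]  L2: P0=I P1=M P2=I  mem[L2]=70
6. P1: store L1 := 54  bus=[BusRdX]  L1: P0=I P1=M P2=I  mem[L1]=80
7. P0: load  L3  bus=[BusRd]  L3: P0=S P1=I P2=I  mem[L3]=50
8. P0: store L2 := 41  bus=[BusRdX,Flush]  L2: P0=M P1=I P2=I  mem[L2]=5
9. P0: load  L0  bus=[BusRd]  L0: P0=S P1=S P2=S  mem[L0]=1
10. P2: store L2 := 37  bus=[BusRdX,Flush]  L2: P0=I P1=I P2=M  mem[L2]=41
11. P0: store L0 := 79  bus=[BusRdX]  L0: P0=M P1=I P2=I  mem[L0]=1
12. P0: store L3 := 8  bus=[BusRdX]  L3: P0=M P1=I P2=I  mem[L3]=50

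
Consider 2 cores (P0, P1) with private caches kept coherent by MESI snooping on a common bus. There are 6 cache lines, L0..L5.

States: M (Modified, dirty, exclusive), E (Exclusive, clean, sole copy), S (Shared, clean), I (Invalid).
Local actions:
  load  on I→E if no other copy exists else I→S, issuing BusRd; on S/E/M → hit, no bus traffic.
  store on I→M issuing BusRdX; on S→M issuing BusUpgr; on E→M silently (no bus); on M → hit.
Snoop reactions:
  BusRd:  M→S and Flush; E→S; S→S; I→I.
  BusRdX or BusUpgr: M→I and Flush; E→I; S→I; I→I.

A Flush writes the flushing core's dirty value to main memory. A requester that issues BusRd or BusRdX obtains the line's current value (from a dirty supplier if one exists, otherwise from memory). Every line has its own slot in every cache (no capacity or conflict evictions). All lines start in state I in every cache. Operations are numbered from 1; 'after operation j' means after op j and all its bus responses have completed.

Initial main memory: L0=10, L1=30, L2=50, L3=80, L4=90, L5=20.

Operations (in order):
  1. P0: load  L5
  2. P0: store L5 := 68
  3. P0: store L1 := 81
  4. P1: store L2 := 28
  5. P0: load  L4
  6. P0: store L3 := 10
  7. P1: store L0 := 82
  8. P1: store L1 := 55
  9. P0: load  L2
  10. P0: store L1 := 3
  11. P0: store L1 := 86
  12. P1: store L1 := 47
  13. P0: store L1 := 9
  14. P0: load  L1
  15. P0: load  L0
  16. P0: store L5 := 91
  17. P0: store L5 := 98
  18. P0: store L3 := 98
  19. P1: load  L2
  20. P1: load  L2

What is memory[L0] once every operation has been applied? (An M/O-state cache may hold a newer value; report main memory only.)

[1] P0: load  L5 | P0:E(20), P1:I | bus: BusRd
[2] P0: store L5 := 68 | P0:M(68), P1:I | bus: none
[3] P0: store L1 := 81 | P0:M(81), P1:I | bus: BusRdX
[4] P1: store L2 := 28 | P0:I, P1:M(28) | bus: BusRdX
[5] P0: load  L4 | P0:E(90), P1:I | bus: BusRd
[6] P0: store L3 := 10 | P0:M(10), P1:I | bus: BusRdX
[7] P1: store L0 := 82 | P0:I, P1:M(82) | bus: BusRdX
[8] P1: store L1 := 55 | P0:I, P1:M(55) | bus: BusRdX,Flush
[9] P0: load  L2 | P0:S(28), P1:S(28) | bus: BusRd,Flush
[10] P0: store L1 := 3 | P0:M(3), P1:I | bus: BusRdX,Flush
[11] P0: store L1 := 86 | P0:M(86), P1:I | bus: none
[12] P1: store L1 := 47 | P0:I, P1:M(47) | bus: BusRdX,Flush
[13] P0: store L1 := 9 | P0:M(9), P1:I | bus: BusRdX,Flush
[14] P0: load  L1 | P0:M(9), P1:I | bus: none
[15] P0: load  L0 | P0:S(82), P1:S(82) | bus: BusRd,Flush
[16] P0: store L5 := 91 | P0:M(91), P1:I | bus: none
[17] P0: store L5 := 98 | P0:M(98), P1:I | bus: none
[18] P0: store L3 := 98 | P0:M(98), P1:I | bus: none
[19] P1: load  L2 | P0:S(28), P1:S(28) | bus: none
[20] P1: load  L2 | P0:S(28), P1:S(28) | bus: none

memory[L0] = 82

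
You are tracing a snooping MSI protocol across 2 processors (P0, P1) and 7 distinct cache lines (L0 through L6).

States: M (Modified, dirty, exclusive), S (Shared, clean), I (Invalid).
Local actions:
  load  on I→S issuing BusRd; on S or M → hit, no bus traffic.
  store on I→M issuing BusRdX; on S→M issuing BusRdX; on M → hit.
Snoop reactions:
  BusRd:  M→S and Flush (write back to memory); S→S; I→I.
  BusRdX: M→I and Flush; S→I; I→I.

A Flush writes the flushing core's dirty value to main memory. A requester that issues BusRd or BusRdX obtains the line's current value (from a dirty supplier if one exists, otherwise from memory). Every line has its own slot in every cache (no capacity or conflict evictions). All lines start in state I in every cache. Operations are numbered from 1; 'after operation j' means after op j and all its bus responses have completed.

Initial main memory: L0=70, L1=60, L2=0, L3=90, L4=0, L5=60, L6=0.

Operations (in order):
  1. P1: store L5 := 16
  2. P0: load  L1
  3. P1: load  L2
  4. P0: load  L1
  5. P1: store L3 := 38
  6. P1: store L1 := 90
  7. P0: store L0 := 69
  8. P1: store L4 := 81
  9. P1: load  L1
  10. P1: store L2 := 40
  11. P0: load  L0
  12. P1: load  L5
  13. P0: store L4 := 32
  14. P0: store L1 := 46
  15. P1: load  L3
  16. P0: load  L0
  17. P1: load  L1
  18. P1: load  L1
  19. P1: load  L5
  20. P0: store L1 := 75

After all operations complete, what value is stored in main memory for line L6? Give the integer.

memory[L6] = 0

step 1: P1: store L5 := 16  ⟶  IM  (L5)  txn=BusRdX  M[L5]=60
step 2: P0: load  L1  ⟶  SI  (L1)  txn=BusRd  M[L1]=60
step 3: P1: load  L2  ⟶  IS  (L2)  txn=BusRd  M[L2]=0
step 4: P0: load  L1  ⟶  SI  (L1)  txn=∅  M[L1]=60
step 5: P1: store L3 := 38  ⟶  IM  (L3)  txn=BusRdX  M[L3]=90
step 6: P1: store L1 := 90  ⟶  IM  (L1)  txn=BusRdX  M[L1]=60
step 7: P0: store L0 := 69  ⟶  MI  (L0)  txn=BusRdX  M[L0]=70
step 8: P1: store L4 := 81  ⟶  IM  (L4)  txn=BusRdX  M[L4]=0
step 9: P1: load  L1  ⟶  IM  (L1)  txn=∅  M[L1]=60
step 10: P1: store L2 := 40  ⟶  IM  (L2)  txn=BusRdX  M[L2]=0
step 11: P0: load  L0  ⟶  MI  (L0)  txn=∅  M[L0]=70
step 12: P1: load  L5  ⟶  IM  (L5)  txn=∅  M[L5]=60
step 13: P0: store L4 := 32  ⟶  MI  (L4)  txn=BusRdX+Flush  M[L4]=81
step 14: P0: store L1 := 46  ⟶  MI  (L1)  txn=BusRdX+Flush  M[L1]=90
step 15: P1: load  L3  ⟶  IM  (L3)  txn=∅  M[L3]=90
step 16: P0: load  L0  ⟶  MI  (L0)  txn=∅  M[L0]=70
step 17: P1: load  L1  ⟶  SS  (L1)  txn=BusRd+Flush  M[L1]=46
step 18: P1: load  L1  ⟶  SS  (L1)  txn=∅  M[L1]=46
step 19: P1: load  L5  ⟶  IM  (L5)  txn=∅  M[L5]=60
step 20: P0: store L1 := 75  ⟶  MI  (L1)  txn=BusRdX  M[L1]=46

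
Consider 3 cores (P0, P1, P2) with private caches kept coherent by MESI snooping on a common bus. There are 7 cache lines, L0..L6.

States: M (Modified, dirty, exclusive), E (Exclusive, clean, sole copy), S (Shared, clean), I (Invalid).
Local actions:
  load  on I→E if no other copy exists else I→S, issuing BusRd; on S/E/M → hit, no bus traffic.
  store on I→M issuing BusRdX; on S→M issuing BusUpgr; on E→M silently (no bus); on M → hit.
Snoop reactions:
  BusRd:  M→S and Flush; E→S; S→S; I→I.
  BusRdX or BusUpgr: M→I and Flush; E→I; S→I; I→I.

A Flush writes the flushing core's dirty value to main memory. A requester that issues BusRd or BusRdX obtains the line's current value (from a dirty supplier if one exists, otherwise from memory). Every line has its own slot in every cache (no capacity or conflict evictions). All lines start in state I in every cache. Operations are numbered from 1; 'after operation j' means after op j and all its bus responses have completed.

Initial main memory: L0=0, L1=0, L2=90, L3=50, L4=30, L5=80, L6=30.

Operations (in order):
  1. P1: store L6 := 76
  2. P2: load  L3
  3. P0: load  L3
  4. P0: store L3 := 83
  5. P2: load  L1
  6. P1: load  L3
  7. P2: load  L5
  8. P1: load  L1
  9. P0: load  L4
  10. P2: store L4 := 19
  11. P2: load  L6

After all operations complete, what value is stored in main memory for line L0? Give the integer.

memory[L0] = 0

  op1 P1: store L6 := 76 → I/M/I on L6; bus BusRdX; mem=30
  op2 P2: load  L3 → I/I/E on L3; bus BusRd; mem=50
  op3 P0: load  L3 → S/I/S on L3; bus BusRd; mem=50
  op4 P0: store L3 := 83 → M/I/I on L3; bus BusUpgr; mem=50
  op5 P2: load  L1 → I/I/E on L1; bus BusRd; mem=0
  op6 P1: load  L3 → S/S/I on L3; bus BusRd Flush; mem=83
  op7 P2: load  L5 → I/I/E on L5; bus BusRd; mem=80
  op8 P1: load  L1 → I/S/S on L1; bus BusRd; mem=0
  op9 P0: load  L4 → E/I/I on L4; bus BusRd; mem=30
  op10 P2: store L4 := 19 → I/I/M on L4; bus BusRdX; mem=30
  op11 P2: load  L6 → I/S/S on L6; bus BusRd Flush; mem=76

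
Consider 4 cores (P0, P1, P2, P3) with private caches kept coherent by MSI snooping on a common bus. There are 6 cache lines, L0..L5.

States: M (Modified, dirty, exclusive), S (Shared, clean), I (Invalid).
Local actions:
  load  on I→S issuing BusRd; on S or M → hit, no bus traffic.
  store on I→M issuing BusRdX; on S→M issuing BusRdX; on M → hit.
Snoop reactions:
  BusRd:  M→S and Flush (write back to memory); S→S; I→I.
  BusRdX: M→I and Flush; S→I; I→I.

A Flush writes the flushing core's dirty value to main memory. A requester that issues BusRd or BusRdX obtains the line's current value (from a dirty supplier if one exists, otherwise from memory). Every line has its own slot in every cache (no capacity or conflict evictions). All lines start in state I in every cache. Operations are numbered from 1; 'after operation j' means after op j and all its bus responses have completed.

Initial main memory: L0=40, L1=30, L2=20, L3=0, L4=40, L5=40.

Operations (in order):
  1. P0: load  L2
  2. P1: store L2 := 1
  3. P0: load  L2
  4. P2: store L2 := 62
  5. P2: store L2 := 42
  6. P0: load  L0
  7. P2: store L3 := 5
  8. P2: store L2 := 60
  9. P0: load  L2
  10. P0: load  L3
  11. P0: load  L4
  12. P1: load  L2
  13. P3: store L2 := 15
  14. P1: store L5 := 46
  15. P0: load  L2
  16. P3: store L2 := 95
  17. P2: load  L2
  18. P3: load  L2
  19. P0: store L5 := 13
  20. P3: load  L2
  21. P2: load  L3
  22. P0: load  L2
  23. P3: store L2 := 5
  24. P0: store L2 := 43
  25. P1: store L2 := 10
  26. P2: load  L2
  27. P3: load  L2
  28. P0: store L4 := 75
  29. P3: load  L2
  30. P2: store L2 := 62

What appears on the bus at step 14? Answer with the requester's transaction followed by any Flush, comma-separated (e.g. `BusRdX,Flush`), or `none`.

1. P0: load  L2  bus=[BusRd]  L2: P0=S P1=I P2=I P3=I  mem[L2]=20
2. P1: store L2 := 1  bus=[BusRdX]  L2: P0=I P1=M P2=I P3=I  mem[L2]=20
3. P0: load  L2  bus=[BusRd,Flush]  L2: P0=S P1=S P2=I P3=I  mem[L2]=1
4. P2: store L2 := 62  bus=[BusRdX]  L2: P0=I P1=I P2=M P3=I  mem[L2]=1
5. P2: store L2 := 42  bus=[-]  L2: P0=I P1=I P2=M P3=I  mem[L2]=1
6. P0: load  L0  bus=[BusRd]  L0: P0=S P1=I P2=I P3=I  mem[L0]=40
7. P2: store L3 := 5  bus=[BusRdX]  L3: P0=I P1=I P2=M P3=I  mem[L3]=0
8. P2: store L2 := 60  bus=[-]  L2: P0=I P1=I P2=M P3=I  mem[L2]=1
9. P0: load  L2  bus=[BusRd,Flush]  L2: P0=S P1=I P2=S P3=I  mem[L2]=60
10. P0: load  L3  bus=[BusRd,Flush]  L3: P0=S P1=I P2=S P3=I  mem[L3]=5
11. P0: load  L4  bus=[BusRd]  L4: P0=S P1=I P2=I P3=I  mem[L4]=40
12. P1: load  L2  bus=[BusRd]  L2: P0=S P1=S P2=S P3=I  mem[L2]=60
13. P3: store L2 := 15  bus=[BusRdX]  L2: P0=I P1=I P2=I P3=M  mem[L2]=60
14. P1: store L5 := 46  bus=[BusRdX]  L5: P0=I P1=M P2=I P3=I  mem[L5]=40
15. P0: load  L2  bus=[BusRd,Flush]  L2: P0=S P1=I P2=I P3=S  mem[L2]=15
16. P3: store L2 := 95  bus=[BusRdX]  L2: P0=I P1=I P2=I P3=M  mem[L2]=15
17. P2: load  L2  bus=[BusRd,Flush]  L2: P0=I P1=I P2=S P3=S  mem[L2]=95
18. P3: load  L2  bus=[-]  L2: P0=I P1=I P2=S P3=S  mem[L2]=95
19. P0: store L5 := 13  bus=[BusRdX,Flush]  L5: P0=M P1=I P2=I P3=I  mem[L5]=46
20. P3: load  L2  bus=[-]  L2: P0=I P1=I P2=S P3=S  mem[L2]=95
21. P2: load  L3  bus=[-]  L3: P0=S P1=I P2=S P3=I  mem[L3]=5
22. P0: load  L2  bus=[BusRd]  L2: P0=S P1=I P2=S P3=S  mem[L2]=95
23. P3: store L2 := 5  bus=[BusRdX]  L2: P0=I P1=I P2=I P3=M  mem[L2]=95
24. P0: store L2 := 43  bus=[BusRdX,Flush]  L2: P0=M P1=I P2=I P3=I  mem[L2]=5
25. P1: store L2 := 10  bus=[BusRdX,Flush]  L2: P0=I P1=M P2=I P3=I  mem[L2]=43
26. P2: load  L2  bus=[BusRd,Flush]  L2: P0=I P1=S P2=S P3=I  mem[L2]=10
27. P3: load  L2  bus=[BusRd]  L2: P0=I P1=S P2=S P3=S  mem[L2]=10
28. P0: store L4 := 75  bus=[BusRdX]  L4: P0=M P1=I P2=I P3=I  mem[L4]=40
29. P3: load  L2  bus=[-]  L2: P0=I P1=S P2=S P3=S  mem[L2]=10
30. P2: store L2 := 62  bus=[BusRdX]  L2: P0=I P1=I P2=M P3=I  mem[L2]=10

bus = BusRdX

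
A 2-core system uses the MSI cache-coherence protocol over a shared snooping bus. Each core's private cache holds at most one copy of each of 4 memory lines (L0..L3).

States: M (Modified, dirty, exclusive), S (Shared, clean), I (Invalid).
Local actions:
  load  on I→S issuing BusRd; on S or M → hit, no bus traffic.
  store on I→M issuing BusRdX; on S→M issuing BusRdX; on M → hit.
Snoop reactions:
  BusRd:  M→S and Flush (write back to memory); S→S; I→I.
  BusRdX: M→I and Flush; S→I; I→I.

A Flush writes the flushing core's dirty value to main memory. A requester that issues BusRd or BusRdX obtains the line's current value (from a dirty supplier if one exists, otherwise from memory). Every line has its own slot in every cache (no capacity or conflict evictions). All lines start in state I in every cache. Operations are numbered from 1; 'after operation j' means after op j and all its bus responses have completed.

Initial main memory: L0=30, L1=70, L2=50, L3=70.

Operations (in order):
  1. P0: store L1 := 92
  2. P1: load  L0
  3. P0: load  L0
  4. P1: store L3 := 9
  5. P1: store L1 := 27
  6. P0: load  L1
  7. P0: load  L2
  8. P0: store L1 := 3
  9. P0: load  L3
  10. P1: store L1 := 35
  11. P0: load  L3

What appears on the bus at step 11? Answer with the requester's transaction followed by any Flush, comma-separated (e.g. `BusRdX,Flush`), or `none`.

bus = none

  op1 P0: store L1 := 92 → M/I on L1; bus BusRdX; mem=70
  op2 P1: load  L0 → I/S on L0; bus BusRd; mem=30
  op3 P0: load  L0 → S/S on L0; bus BusRd; mem=30
  op4 P1: store L3 := 9 → I/M on L3; bus BusRdX; mem=70
  op5 P1: store L1 := 27 → I/M on L1; bus BusRdX Flush; mem=92
  op6 P0: load  L1 → S/S on L1; bus BusRd Flush; mem=27
  op7 P0: load  L2 → S/I on L2; bus BusRd; mem=50
  op8 P0: store L1 := 3 → M/I on L1; bus BusRdX; mem=27
  op9 P0: load  L3 → S/S on L3; bus BusRd Flush; mem=9
  op10 P1: store L1 := 35 → I/M on L1; bus BusRdX Flush; mem=3
  op11 P0: load  L3 → S/S on L3; bus (none); mem=9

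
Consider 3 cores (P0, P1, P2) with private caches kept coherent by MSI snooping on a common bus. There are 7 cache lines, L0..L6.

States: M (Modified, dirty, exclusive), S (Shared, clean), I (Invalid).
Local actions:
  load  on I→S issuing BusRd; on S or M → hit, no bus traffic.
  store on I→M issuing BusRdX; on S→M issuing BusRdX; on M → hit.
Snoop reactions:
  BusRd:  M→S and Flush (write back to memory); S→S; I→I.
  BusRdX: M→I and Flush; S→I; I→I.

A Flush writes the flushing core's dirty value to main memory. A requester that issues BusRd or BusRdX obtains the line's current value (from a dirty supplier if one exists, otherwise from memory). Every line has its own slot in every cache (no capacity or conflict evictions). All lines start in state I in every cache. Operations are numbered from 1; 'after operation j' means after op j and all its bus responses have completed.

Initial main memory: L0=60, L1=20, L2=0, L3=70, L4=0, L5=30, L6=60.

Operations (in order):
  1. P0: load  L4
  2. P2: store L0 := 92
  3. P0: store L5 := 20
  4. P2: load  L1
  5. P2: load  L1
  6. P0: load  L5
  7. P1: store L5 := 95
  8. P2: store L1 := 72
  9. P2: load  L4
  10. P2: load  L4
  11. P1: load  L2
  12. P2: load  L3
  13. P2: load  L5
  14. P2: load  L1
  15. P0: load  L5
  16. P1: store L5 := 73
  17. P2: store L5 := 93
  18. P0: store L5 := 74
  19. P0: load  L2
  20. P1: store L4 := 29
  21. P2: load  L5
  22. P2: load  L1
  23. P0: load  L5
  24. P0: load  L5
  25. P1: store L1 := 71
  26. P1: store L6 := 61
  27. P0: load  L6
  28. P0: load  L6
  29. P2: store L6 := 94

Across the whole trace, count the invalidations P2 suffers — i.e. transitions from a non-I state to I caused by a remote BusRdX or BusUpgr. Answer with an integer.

invalidations = 4

[1] P0: load  L4 | P0:S(0), P1:I, P2:I | bus: BusRd
[2] P2: store L0 := 92 | P0:I, P1:I, P2:M(92) | bus: BusRdX
[3] P0: store L5 := 20 | P0:M(20), P1:I, P2:I | bus: BusRdX
[4] P2: load  L1 | P0:I, P1:I, P2:S(20) | bus: BusRd
[5] P2: load  L1 | P0:I, P1:I, P2:S(20) | bus: none
[6] P0: load  L5 | P0:M(20), P1:I, P2:I | bus: none
[7] P1: store L5 := 95 | P0:I, P1:M(95), P2:I | bus: BusRdX,Flush
[8] P2: store L1 := 72 | P0:I, P1:I, P2:M(72) | bus: BusRdX
[9] P2: load  L4 | P0:S(0), P1:I, P2:S(0) | bus: BusRd
[10] P2: load  L4 | P0:S(0), P1:I, P2:S(0) | bus: none
[11] P1: load  L2 | P0:I, P1:S(0), P2:I | bus: BusRd
[12] P2: load  L3 | P0:I, P1:I, P2:S(70) | bus: BusRd
[13] P2: load  L5 | P0:I, P1:S(95), P2:S(95) | bus: BusRd,Flush
[14] P2: load  L1 | P0:I, P1:I, P2:M(72) | bus: none
[15] P0: load  L5 | P0:S(95), P1:S(95), P2:S(95) | bus: BusRd
[16] P1: store L5 := 73 | P0:I, P1:M(73), P2:I | bus: BusRdX
[17] P2: store L5 := 93 | P0:I, P1:I, P2:M(93) | bus: BusRdX,Flush
[18] P0: store L5 := 74 | P0:M(74), P1:I, P2:I | bus: BusRdX,Flush
[19] P0: load  L2 | P0:S(0), P1:S(0), P2:I | bus: BusRd
[20] P1: store L4 := 29 | P0:I, P1:M(29), P2:I | bus: BusRdX
[21] P2: load  L5 | P0:S(74), P1:I, P2:S(74) | bus: BusRd,Flush
[22] P2: load  L1 | P0:I, P1:I, P2:M(72) | bus: none
[23] P0: load  L5 | P0:S(74), P1:I, P2:S(74) | bus: none
[24] P0: load  L5 | P0:S(74), P1:I, P2:S(74) | bus: none
[25] P1: store L1 := 71 | P0:I, P1:M(71), P2:I | bus: BusRdX,Flush
[26] P1: store L6 := 61 | P0:I, P1:M(61), P2:I | bus: BusRdX
[27] P0: load  L6 | P0:S(61), P1:S(61), P2:I | bus: BusRd,Flush
[28] P0: load  L6 | P0:S(61), P1:S(61), P2:I | bus: none
[29] P2: store L6 := 94 | P0:I, P1:I, P2:M(94) | bus: BusRdX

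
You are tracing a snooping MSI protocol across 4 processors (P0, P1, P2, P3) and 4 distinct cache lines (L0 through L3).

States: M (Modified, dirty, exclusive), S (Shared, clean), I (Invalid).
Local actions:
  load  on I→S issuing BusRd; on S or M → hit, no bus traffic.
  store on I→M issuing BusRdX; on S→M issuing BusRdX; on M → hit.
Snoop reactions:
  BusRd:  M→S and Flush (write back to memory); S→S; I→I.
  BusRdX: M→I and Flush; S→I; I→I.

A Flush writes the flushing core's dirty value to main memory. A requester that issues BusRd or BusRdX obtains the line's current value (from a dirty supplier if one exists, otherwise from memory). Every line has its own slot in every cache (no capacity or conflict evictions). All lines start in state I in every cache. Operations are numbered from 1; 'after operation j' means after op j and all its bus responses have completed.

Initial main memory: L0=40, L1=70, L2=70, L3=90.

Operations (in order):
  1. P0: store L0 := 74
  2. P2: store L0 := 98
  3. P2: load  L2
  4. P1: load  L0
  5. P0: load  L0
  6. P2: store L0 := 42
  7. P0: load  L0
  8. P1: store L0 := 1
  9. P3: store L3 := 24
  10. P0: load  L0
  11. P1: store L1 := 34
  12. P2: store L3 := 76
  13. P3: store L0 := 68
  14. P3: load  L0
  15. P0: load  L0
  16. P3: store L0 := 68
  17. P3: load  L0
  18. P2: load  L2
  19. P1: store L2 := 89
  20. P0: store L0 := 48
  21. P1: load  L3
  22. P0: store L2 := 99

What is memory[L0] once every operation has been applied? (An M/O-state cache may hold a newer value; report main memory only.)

  op1 P0: store L0 := 74 → M/I/I/I on L0; bus BusRdX; mem=40
  op2 P2: store L0 := 98 → I/I/M/I on L0; bus BusRdX Flush; mem=74
  op3 P2: load  L2 → I/I/S/I on L2; bus BusRd; mem=70
  op4 P1: load  L0 → I/S/S/I on L0; bus BusRd Flush; mem=98
  op5 P0: load  L0 → S/S/S/I on L0; bus BusRd; mem=98
  op6 P2: store L0 := 42 → I/I/M/I on L0; bus BusRdX; mem=98
  op7 P0: load  L0 → S/I/S/I on L0; bus BusRd Flush; mem=42
  op8 P1: store L0 := 1 → I/M/I/I on L0; bus BusRdX; mem=42
  op9 P3: store L3 := 24 → I/I/I/M on L3; bus BusRdX; mem=90
  op10 P0: load  L0 → S/S/I/I on L0; bus BusRd Flush; mem=1
  op11 P1: store L1 := 34 → I/M/I/I on L1; bus BusRdX; mem=70
  op12 P2: store L3 := 76 → I/I/M/I on L3; bus BusRdX Flush; mem=24
  op13 P3: store L0 := 68 → I/I/I/M on L0; bus BusRdX; mem=1
  op14 P3: load  L0 → I/I/I/M on L0; bus (none); mem=1
  op15 P0: load  L0 → S/I/I/S on L0; bus BusRd Flush; mem=68
  op16 P3: store L0 := 68 → I/I/I/M on L0; bus BusRdX; mem=68
  op17 P3: load  L0 → I/I/I/M on L0; bus (none); mem=68
  op18 P2: load  L2 → I/I/S/I on L2; bus (none); mem=70
  op19 P1: store L2 := 89 → I/M/I/I on L2; bus BusRdX; mem=70
  op20 P0: store L0 := 48 → M/I/I/I on L0; bus BusRdX Flush; mem=68
  op21 P1: load  L3 → I/S/S/I on L3; bus BusRd Flush; mem=76
  op22 P0: store L2 := 99 → M/I/I/I on L2; bus BusRdX Flush; mem=89

memory[L0] = 68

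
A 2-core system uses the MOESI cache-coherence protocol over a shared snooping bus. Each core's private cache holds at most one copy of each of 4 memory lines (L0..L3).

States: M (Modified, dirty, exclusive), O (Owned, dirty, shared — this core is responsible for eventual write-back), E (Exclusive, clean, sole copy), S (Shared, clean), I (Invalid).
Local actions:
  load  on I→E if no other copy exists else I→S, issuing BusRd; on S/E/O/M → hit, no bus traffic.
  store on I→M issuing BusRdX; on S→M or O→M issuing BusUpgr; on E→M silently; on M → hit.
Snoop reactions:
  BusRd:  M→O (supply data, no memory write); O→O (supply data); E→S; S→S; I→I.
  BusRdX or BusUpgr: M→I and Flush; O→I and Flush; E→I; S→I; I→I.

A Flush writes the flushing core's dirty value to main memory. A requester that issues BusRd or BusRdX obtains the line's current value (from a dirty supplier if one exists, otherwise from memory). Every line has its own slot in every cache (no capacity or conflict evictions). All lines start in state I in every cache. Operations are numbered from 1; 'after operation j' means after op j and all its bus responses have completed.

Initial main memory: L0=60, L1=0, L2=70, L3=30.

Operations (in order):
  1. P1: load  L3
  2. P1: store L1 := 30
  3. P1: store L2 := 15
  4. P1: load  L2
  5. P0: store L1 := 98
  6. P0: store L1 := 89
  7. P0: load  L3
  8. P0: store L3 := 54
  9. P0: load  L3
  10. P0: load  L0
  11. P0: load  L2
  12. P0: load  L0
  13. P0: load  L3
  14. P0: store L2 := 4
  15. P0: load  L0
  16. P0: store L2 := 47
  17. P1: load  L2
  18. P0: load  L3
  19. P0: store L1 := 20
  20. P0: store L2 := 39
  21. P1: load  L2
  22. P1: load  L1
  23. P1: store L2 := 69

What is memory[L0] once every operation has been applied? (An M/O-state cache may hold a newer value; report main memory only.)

  op1 P1: load  L3 → I/E on L3; bus BusRd; mem=30
  op2 P1: store L1 := 30 → I/M on L1; bus BusRdX; mem=0
  op3 P1: store L2 := 15 → I/M on L2; bus BusRdX; mem=70
  op4 P1: load  L2 → I/M on L2; bus (none); mem=70
  op5 P0: store L1 := 98 → M/I on L1; bus BusRdX Flush; mem=30
  op6 P0: store L1 := 89 → M/I on L1; bus (none); mem=30
  op7 P0: load  L3 → S/S on L3; bus BusRd; mem=30
  op8 P0: store L3 := 54 → M/I on L3; bus BusUpgr; mem=30
  op9 P0: load  L3 → M/I on L3; bus (none); mem=30
  op10 P0: load  L0 → E/I on L0; bus BusRd; mem=60
  op11 P0: load  L2 → S/O on L2; bus BusRd; mem=70
  op12 P0: load  L0 → E/I on L0; bus (none); mem=60
  op13 P0: load  L3 → M/I on L3; bus (none); mem=30
  op14 P0: store L2 := 4 → M/I on L2; bus BusUpgr Flush; mem=15
  op15 P0: load  L0 → E/I on L0; bus (none); mem=60
  op16 P0: store L2 := 47 → M/I on L2; bus (none); mem=15
  op17 P1: load  L2 → O/S on L2; bus BusRd; mem=15
  op18 P0: load  L3 → M/I on L3; bus (none); mem=30
  op19 P0: store L1 := 20 → M/I on L1; bus (none); mem=30
  op20 P0: store L2 := 39 → M/I on L2; bus BusUpgr; mem=15
  op21 P1: load  L2 → O/S on L2; bus BusRd; mem=15
  op22 P1: load  L1 → O/S on L1; bus BusRd; mem=30
  op23 P1: store L2 := 69 → I/M on L2; bus BusUpgr Flush; mem=39

memory[L0] = 60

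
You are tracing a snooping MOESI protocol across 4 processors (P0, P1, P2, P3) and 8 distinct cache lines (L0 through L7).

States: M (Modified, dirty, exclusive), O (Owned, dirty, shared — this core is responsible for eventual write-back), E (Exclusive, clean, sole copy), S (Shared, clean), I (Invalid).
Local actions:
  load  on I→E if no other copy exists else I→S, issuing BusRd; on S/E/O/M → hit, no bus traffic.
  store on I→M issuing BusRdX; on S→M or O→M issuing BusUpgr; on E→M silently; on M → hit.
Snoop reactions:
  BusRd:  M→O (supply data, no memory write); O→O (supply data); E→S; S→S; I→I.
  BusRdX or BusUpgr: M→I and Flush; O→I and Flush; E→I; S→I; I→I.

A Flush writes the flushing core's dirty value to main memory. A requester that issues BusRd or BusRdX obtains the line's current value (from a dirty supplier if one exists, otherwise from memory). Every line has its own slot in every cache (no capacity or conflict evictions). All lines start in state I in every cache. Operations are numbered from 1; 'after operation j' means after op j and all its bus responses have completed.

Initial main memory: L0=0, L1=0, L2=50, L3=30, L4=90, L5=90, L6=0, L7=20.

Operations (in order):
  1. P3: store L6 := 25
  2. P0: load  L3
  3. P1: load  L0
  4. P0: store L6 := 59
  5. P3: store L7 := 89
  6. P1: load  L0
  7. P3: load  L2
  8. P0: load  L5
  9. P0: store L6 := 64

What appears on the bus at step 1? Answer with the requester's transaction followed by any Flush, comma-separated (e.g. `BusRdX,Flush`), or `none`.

bus = BusRdX

1. P3: store L6 := 25  bus=[BusRdX]  L6: P0=I P1=I P2=I P3=M  mem[L6]=0
2. P0: load  L3  bus=[BusRd]  L3: P0=E P1=I P2=I P3=I  mem[L3]=30
3. P1: load  L0  bus=[BusRd]  L0: P0=I P1=E P2=I P3=I  mem[L0]=0
4. P0: store L6 := 59  bus=[BusRdX,Flush]  L6: P0=M P1=I P2=I P3=I  mem[L6]=25
5. P3: store L7 := 89  bus=[BusRdX]  L7: P0=I P1=I P2=I P3=M  mem[L7]=20
6. P1: load  L0  bus=[-]  L0: P0=I P1=E P2=I P3=I  mem[L0]=0
7. P3: load  L2  bus=[BusRd]  L2: P0=I P1=I P2=I P3=E  mem[L2]=50
8. P0: load  L5  bus=[BusRd]  L5: P0=E P1=I P2=I P3=I  mem[L5]=90
9. P0: store L6 := 64  bus=[-]  L6: P0=M P1=I P2=I P3=I  mem[L6]=25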